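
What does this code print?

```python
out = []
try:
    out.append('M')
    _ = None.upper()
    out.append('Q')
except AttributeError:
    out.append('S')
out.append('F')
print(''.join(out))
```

Execution trace: 'M' (try body) → 'S' (except AttributeError) → 'F' (after the try/except). Output: MSF

Answer: MSF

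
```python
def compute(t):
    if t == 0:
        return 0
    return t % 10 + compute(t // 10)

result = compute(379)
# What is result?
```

Sum of digits of 379: 9 + 7 + 3 = 19

Answer: 19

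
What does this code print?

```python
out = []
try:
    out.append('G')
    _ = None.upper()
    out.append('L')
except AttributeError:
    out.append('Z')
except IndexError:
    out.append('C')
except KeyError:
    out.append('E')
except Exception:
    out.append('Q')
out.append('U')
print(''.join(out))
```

Execution trace: 'G' (try body) → 'Z' (except AttributeError) → 'U' (after the try/except). Output: GZU

Answer: GZU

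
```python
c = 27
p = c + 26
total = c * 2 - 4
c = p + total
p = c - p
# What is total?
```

Trace:
`c = 27` → c = 27
`p = c + 26` → p = 53
`total = c * 2 - 4` → total = 50
`c = p + total` → c = 103
`p = c - p` → p = 50
So total = 50

Answer: 50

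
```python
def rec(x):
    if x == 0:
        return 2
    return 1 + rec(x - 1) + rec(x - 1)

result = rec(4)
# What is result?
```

rec(x) = 1 + 2·rec(x-1), rec(0)=2. Closed form: (2+1)·2^4 - 1 = 47.

Answer: 47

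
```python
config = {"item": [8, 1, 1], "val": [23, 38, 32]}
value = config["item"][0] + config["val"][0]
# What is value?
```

Trace:
`config = {"item": [8, 1, 1], "val": [23, 38, 32]}` → config = {'item': [8, 1, 1], 'val': [23, 38, 32]}
`value = config["item"][0] + config["val"][0]` → value = 31
So value = 31

Answer: 31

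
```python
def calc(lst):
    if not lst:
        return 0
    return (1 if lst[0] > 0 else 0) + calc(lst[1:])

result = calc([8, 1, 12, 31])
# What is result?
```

Count of positive elements in [8, 1, 12, 31] = 4

Answer: 4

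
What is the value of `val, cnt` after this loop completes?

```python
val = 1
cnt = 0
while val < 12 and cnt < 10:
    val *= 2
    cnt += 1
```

Double until >= 12 or 10 iterations
`val, cnt` takes the values: (1, 0) → (2, 0) → (2, 1) → (4, 1) → (4, 2) → (8, 2) → (8, 3) → (16, 3) → (16, 4)

Answer: 16, 4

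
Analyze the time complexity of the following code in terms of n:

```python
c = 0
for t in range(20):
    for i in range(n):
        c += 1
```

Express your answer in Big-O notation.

Each loop level contributes: 1 × n. Multiplying the contributions gives O(n).

Answer: O(n)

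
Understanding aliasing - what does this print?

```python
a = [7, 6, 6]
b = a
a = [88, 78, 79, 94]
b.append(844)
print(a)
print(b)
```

Key concept: rebinding vs mutation: a is rebound to a new list, b still points at the original.
Step by step:
`a = [7, 6, 6]` → a = [7, 6, 6]
`b = a` → b = [7, 6, 6] (same object as a)
`a = [88, 78, 79, 94]` → a = [88, 78, 79, 94]
`b.append(844)` → b = [7, 6, 6, 844]
`print(a)` → prints [88, 78, 79, 94]
`print(b)` → prints [7, 6, 6, 844]

Answer:
[88, 78, 79, 94]
[7, 6, 6, 844]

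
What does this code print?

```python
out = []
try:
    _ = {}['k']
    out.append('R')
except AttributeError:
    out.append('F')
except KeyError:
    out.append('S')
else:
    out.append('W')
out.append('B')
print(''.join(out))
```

Execution trace: 'S' (except KeyError) → 'B' (after the try/except). Output: SB

Answer: SB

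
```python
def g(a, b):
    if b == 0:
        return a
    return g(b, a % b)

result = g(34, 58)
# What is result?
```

g(34, 58) -> g(58, 34) -> g(34, 24) -> g(24, 10) -> g(10, 4) -> g(4, 2) -> g(2, 0) -> 2

Answer: 2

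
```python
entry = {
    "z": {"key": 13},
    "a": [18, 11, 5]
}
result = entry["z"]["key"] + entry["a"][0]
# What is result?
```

Trace:
`entry = { ...` → entry = {'z': {'key': 13}, 'a': [18, 11, 5]}
`result = entry["z"]["key"] + entry["a"][0]` → result = 31
So result = 31

Answer: 31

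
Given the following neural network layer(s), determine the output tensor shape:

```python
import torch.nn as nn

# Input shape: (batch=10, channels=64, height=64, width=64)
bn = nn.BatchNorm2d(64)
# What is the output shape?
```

Input: (10, 64, 64, 64) -> Output: (10, 64, 64, 64)

Answer: (10, 64, 64, 64)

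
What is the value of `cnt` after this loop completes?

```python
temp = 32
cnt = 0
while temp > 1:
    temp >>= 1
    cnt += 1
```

Count right shifts until 1
`cnt` takes the values: 0 → 1 → 2 → 3 → 4 → 5

Answer: 5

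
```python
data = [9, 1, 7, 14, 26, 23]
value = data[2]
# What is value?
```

Trace:
`data = [9, 1, 7, 14, 26, 23]` → data = [9, 1, 7, 14, 26, 23]
`value = data[2]` → value = 7
So value = 7

Answer: 7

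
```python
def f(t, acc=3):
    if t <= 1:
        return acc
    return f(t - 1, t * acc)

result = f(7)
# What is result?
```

Accumulator trace (n, acc): (7, 3) -> (6, 21) -> (5, 126) -> (4, 630) -> (3, 2520) -> (2, 7560) -> (1, 15120) -> return 15120

Answer: 15120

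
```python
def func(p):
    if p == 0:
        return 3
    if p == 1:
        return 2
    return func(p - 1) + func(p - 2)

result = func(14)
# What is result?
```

Build up from base cases: func(0)=3, func(1)=2, func(2)=5, func(3)=7, func(4)=12, func(5)=19, func(6)=31, ..., func(14)=1453

Answer: 1453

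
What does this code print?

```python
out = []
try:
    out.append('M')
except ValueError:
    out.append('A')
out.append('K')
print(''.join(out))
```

Execution trace: 'M' (try body, no exception) → 'K' (after the try/except). Output: MK

Answer: MK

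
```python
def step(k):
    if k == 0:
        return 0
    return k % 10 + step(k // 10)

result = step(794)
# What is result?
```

Sum of digits of 794: 4 + 9 + 7 = 20

Answer: 20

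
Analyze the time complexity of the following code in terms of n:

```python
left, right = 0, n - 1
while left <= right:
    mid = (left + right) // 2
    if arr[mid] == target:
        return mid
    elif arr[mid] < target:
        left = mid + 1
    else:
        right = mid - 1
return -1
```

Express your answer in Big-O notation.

This is Binary search in a sorted array. Time complexity: O(log n).

Answer: O(log n)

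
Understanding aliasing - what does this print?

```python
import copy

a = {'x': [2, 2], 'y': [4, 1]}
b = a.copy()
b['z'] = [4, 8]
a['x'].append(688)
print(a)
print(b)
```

Key concept: shallow copy of dict with mutable values.
Step by step:
`a = {'x': [2, 2], 'y': [4, 1]}` → a = {'x': [2, 2], 'y': [4, 1]}
`b = a.copy()` → b = {'x': [2, 2], 'y': [4, 1]}
`b['z'] = [4, 8]` → b = {'x': [2, 2], 'y': [4, 1], 'z': [4, 8]}
`a['x'].append(688)` → a = {'x': [2, 2, 688], 'y': [4, 1]}; b = {'x': [2, 2, 688], 'y': [4, 1], 'z': [4, 8]}
`print(a)` → prints {'x': [2, 2, 688], 'y': [4, 1]}
`print(b)` → prints {'x': [2, 2, 688], 'y': [4, 1], 'z': [4, 8]}

Answer:
{'x': [2, 2, 688], 'y': [4, 1]}
{'x': [2, 2, 688], 'y': [4, 1], 'z': [4, 8]}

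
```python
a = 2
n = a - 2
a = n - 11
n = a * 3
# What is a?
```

Trace:
`a = 2` → a = 2
`n = a - 2` → n = 0
`a = n - 11` → a = -11
`n = a * 3` → n = -33
So a = -11

Answer: -11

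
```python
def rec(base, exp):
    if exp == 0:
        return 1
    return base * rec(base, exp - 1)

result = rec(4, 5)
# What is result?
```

rec(4, 5) = 4 * 4 * 4 * 4 * 4 = 1024

Answer: 1024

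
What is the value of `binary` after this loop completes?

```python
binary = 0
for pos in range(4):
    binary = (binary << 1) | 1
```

Build 4 consecutive 1-bits: 0b1111
`binary` takes the values: 0 → 1 → 3 → 7 → 15

Answer: 15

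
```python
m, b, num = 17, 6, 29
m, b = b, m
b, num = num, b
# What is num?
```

Trace:
`m, b, num = 17, 6, 29` → m = 17; b = 6; num = 29
`m, b = b, m` → m = 6; b = 17
`b, num = num, b` → b = 29; num = 17
So num = 17

Answer: 17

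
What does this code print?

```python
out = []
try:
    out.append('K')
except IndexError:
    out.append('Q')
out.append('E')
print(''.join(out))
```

Execution trace: 'K' (try body, no exception) → 'E' (after the try/except). Output: KE

Answer: KE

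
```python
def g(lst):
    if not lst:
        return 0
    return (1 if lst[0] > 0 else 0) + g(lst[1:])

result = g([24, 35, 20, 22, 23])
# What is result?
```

Count of positive elements in [24, 35, 20, 22, 23] = 5

Answer: 5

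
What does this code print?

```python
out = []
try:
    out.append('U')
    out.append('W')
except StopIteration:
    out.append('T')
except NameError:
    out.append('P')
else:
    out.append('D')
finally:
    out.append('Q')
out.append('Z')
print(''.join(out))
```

Execution trace: 'U' (try body) → 'W' (try body, no exception) → 'D' (else) → 'Q' (finally) → 'Z' (after the try/except). Output: UWDQZ

Answer: UWDQZ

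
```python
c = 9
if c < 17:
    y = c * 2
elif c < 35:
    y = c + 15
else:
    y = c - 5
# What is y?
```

Trace:
`c = 9` → c = 9
`if c < 17: ...` → c < 17 is True → y = 18
So y = 18

Answer: 18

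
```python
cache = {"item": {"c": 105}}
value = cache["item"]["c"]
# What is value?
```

Trace:
`cache = {"item": {"c": 105}}` → cache = {'item': {'c': 105}}
`value = cache["item"]["c"]` → value = 105
So value = 105

Answer: 105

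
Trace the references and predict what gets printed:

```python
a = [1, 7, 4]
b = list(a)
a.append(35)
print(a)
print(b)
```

Key concept: list() constructor creates copy.
Step by step:
`a = [1, 7, 4]` → a = [1, 7, 4]
`b = list(a)` → b = [1, 7, 4]
`a.append(35)` → a = [1, 7, 4, 35]
`print(a)` → prints [1, 7, 4, 35]
`print(b)` → prints [1, 7, 4]

Answer:
[1, 7, 4, 35]
[1, 7, 4]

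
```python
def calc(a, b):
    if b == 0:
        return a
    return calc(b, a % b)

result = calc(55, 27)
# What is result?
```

calc(55, 27) -> calc(27, 1) -> calc(1, 0) -> 1

Answer: 1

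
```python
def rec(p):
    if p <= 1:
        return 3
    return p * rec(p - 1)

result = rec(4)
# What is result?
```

rec(4) = 4 * 3 * 2 * 3 = 72

Answer: 72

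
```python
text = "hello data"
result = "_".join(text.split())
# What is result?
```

Trace:
`text = "hello data"` → text = 'hello data'
`result = "_".join(text.split())` → result = 'hello_data'
So result = 'hello_data'

Answer: 'hello_data'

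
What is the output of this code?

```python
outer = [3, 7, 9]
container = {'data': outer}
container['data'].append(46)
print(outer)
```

Key concept: dict holds reference to list.
Step by step:
`outer = [3, 7, 9]` → outer = [3, 7, 9]
`container = {'data': outer}` → container = {'data': [3, 7, 9]}
`container['data'].append(46)` → outer = [3, 7, 9, 46]; container = {'data': [3, 7, 9, 46]}
`print(outer)` → prints [3, 7, 9, 46]

Answer: [3, 7, 9, 46]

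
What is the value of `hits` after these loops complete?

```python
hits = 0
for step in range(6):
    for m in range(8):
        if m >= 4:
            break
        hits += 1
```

Inner breaks at 4, outer runs 6 times
`hits` takes the values: 0 → 1 → 2 → 3 → 4 → 5 → 6 → 7 → 8 → 9 → 10 → 11 → 12 → 13 → 14 → 15 → 16 → 17 → 18 → 19 → 20 → 21 → 22 → 23 → 24

Answer: 24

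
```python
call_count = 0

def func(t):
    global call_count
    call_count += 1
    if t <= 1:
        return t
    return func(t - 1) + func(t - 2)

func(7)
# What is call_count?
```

Calls(t) = 1 + Calls(t-1) + Calls(t-2); Calls(0)=Calls(1)=1. For t=7 this gives 41.

Answer: 41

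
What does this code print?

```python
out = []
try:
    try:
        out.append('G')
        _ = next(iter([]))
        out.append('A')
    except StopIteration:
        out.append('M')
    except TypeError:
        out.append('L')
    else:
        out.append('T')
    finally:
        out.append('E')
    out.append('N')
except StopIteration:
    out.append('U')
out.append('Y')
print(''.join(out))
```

Execution trace: 'G' (inner try body) → 'M' (inner except StopIteration) → 'E' (inner finally) → 'N' (try body, no exception) → 'Y' (after the try/except). Output: GMENY

Answer: GMENY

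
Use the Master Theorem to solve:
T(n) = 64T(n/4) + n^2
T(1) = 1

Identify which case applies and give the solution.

a=64, b=4, f(n)=n^2. log_4(64) = 3. Since c=2 < 3, Case 1 applies: T(n) = Θ(n^log_b(a)) = O(n^3).

Answer: O(n^3) - Case 1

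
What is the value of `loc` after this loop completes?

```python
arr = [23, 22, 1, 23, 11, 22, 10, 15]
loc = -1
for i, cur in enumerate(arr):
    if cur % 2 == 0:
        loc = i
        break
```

First even number index in [23, 22, 1, 23, 11, 22, 10, 15]
`loc` takes the values: -1 → 1

Answer: 1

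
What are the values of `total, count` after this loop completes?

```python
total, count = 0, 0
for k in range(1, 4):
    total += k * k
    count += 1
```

Sum of squares and count
`total, count` takes the values: (0, 0) → (1, 0) → (1, 1) → (5, 1) → (5, 2) → (14, 2) → (14, 3)

Answer: 14, 3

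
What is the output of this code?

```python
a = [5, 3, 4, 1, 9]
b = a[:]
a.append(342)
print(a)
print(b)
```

Key concept: slice [:] creates copy.
Step by step:
`a = [5, 3, 4, 1, 9]` → a = [5, 3, 4, 1, 9]
`b = a[:]` → b = [5, 3, 4, 1, 9]
`a.append(342)` → a = [5, 3, 4, 1, 9, 342]
`print(a)` → prints [5, 3, 4, 1, 9, 342]
`print(b)` → prints [5, 3, 4, 1, 9]

Answer:
[5, 3, 4, 1, 9, 342]
[5, 3, 4, 1, 9]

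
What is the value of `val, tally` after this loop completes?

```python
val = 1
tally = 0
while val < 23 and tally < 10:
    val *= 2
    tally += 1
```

Double until >= 23 or 10 iterations
`val, tally` takes the values: (1, 0) → (2, 0) → (2, 1) → (4, 1) → (4, 2) → (8, 2) → (8, 3) → (16, 3) → (16, 4) → (32, 4) → (32, 5)

Answer: 32, 5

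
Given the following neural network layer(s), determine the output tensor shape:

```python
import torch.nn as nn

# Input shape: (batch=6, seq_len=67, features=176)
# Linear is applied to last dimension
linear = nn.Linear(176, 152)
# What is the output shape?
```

Input: (6, 67, 176) -> Output: (6, 67, 152)

Answer: (6, 67, 152)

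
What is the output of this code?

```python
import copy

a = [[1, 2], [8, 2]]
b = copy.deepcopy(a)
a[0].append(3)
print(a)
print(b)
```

Key concept: deep copy is fully independent.
Step by step:
`a = [[1, 2], [8, 2]]` → a = [[1, 2], [8, 2]]
`b = copy.deepcopy(a)` → b = [[1, 2], [8, 2]]
`a[0].append(3)` → a = [[1, 2, 3], [8, 2]]
`print(a)` → prints [[1, 2, 3], [8, 2]]
`print(b)` → prints [[1, 2], [8, 2]]

Answer:
[[1, 2, 3], [8, 2]]
[[1, 2], [8, 2]]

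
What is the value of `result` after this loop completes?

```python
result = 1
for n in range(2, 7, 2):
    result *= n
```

Product of even numbers 2 to 6
`result` takes the values: 1 → 2 → 8 → 48

Answer: 48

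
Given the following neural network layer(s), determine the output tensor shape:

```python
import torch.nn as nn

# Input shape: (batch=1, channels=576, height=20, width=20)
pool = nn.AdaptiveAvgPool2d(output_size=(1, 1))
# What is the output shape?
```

Input: (1, 576, 20, 20) -> Output: (1, 576, 1, 1)

Answer: (1, 576, 1, 1)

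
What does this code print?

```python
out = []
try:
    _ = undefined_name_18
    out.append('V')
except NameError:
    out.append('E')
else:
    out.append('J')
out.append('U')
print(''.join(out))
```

Execution trace: 'E' (except NameError) → 'U' (after the try/except). Output: EU

Answer: EU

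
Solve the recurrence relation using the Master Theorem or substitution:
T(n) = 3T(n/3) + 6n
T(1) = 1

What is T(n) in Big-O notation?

By Master Theorem: a=3, b=3, f(n)=6n. Since log_3(3) = 1 and f(n) = Θ(n^1), Case 2 applies. T(n) = O(n log n).

Answer: O(n log n)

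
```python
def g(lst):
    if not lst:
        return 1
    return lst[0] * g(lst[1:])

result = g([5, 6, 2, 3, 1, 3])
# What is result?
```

Product over [5, 6, 2, 3, 1, 3] = 5 * 6 * 2 * 3 * 1 * 3 = 540

Answer: 540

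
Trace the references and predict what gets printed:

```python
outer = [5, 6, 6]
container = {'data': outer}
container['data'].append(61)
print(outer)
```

Key concept: dict holds reference to list.
Step by step:
`outer = [5, 6, 6]` → outer = [5, 6, 6]
`container = {'data': outer}` → container = {'data': [5, 6, 6]}
`container['data'].append(61)` → outer = [5, 6, 6, 61]; container = {'data': [5, 6, 6, 61]}
`print(outer)` → prints [5, 6, 6, 61]

Answer: [5, 6, 6, 61]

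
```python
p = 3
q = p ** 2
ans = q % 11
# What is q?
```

Trace:
`p = 3` → p = 3
`q = p ** 2` → q = 9
`ans = q % 11` → ans = 9
So q = 9

Answer: 9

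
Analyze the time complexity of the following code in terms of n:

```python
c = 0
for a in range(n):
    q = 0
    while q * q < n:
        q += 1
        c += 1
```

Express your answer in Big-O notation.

Each loop level contributes: n × √n. Multiplying the contributions gives O(n√n).

Answer: O(n√n)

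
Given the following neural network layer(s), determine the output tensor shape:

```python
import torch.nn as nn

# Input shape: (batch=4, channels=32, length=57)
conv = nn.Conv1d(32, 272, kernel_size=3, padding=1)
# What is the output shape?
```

Input: (4, 32, 57) -> Output: (4, 272, 57)

Answer: (4, 272, 57)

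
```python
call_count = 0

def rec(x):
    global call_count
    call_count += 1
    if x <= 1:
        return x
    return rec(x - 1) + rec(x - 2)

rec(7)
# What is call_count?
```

Calls(x) = 1 + Calls(x-1) + Calls(x-2); Calls(0)=Calls(1)=1. For x=7 this gives 41.

Answer: 41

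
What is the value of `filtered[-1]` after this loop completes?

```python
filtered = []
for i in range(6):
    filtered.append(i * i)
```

Last element of squares 0 to 5
`filtered` takes the values: [] → [0] → [0, 1] → [0, 1, 4] → [0, 1, 4, 9] → [0, 1, 4, 9, 16] → [0, 1, 4, 9, 16, 25]
So `filtered[-1]` = 25

Answer: 25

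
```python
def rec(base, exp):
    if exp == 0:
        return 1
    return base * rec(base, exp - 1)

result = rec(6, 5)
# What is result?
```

rec(6, 5) = 6 * 6 * 6 * 6 * 6 = 7776

Answer: 7776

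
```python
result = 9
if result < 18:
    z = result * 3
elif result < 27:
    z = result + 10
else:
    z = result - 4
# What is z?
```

Trace:
`result = 9` → result = 9
`if result < 18: ...` → result < 18 is True → z = 27
So z = 27

Answer: 27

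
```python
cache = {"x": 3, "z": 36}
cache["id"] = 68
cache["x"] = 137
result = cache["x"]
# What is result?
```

Trace:
`cache = {"x": 3, "z": 36}` → cache = {'x': 3, 'z': 36}
`cache["id"] = 68` → cache = {'x': 3, 'z': 36, 'id': 68}
`cache["x"] = 137` → cache = {'x': 137, 'z': 36, 'id': 68}
`result = cache["x"]` → result = 137
So result = 137

Answer: 137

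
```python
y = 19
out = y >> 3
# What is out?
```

Trace:
`y = 19` → y = 19
`out = y >> 3` → out = 2
So out = 2

Answer: 2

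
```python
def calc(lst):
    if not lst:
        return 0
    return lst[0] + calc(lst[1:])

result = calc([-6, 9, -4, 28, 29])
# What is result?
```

(-6) + 9 + (-4) + 28 + 29 + 0 = 56

Answer: 56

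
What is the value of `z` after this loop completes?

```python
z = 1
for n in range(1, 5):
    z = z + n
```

Start at 1, add 1 through 4
`z` takes the values: 1 → 2 → 4 → 7 → 11

Answer: 11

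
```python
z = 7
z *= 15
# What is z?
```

Trace:
`z = 7` → z = 7
`z *= 15` → z = 105
So z = 105

Answer: 105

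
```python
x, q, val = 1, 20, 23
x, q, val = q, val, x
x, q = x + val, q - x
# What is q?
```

Trace:
`x, q, val = 1, 20, 23` → x = 1; q = 20; val = 23
`x, q, val = q, val, x` → x = 20; q = 23; val = 1
`x, q = x + val, q - x` → x = 21; q = 3
So q = 3

Answer: 3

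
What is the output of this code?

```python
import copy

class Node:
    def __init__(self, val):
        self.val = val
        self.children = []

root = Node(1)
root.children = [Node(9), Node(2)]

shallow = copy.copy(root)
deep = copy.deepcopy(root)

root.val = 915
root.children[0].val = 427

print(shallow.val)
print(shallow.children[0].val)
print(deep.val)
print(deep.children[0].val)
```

Key concept: deep copy with custom objects.
Step by step:
`root = Node(1)` → root = Node(val=1, children=[])
`root.children = [Node(9), Node(2)]` → root = Node(val=1, children=[Node(val=9, children=[]), Node(val=2, children=[])])
`shallow = copy.copy(root)` → shallow = Node(val=1, children=[Node(val=9, children=[]), Node(val=2, children=[])])
`deep = copy.deepcopy(root)` → deep = Node(val=1, children=[Node(val=9, children=[]), Node(val=2, children=[])])
`root.val = 915` → root = Node(val=915, children=[Node(val=9, children=[]), Node(val=2, children=[])])
`root.children[0].val = 427` → root = Node(val=915, children=[Node(val=427, children=[]), Node(val=2, children=[])]); shallow = Node(val=1, children=[Node(val=427, children=[]), Node(val=2, children=[])])
`print(shallow.val)` → prints 1
`print(shallow.children[0].val)` → prints 427
`print(deep.val)` → prints 1
`print(deep.children[0].val)` → prints 9

Answer:
1
427
1
9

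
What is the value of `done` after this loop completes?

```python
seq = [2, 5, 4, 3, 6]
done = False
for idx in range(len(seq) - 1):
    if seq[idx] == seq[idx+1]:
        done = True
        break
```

Check consecutive duplicates in [2, 5, 4, 3, 6]
`done` takes the values: False

Answer: False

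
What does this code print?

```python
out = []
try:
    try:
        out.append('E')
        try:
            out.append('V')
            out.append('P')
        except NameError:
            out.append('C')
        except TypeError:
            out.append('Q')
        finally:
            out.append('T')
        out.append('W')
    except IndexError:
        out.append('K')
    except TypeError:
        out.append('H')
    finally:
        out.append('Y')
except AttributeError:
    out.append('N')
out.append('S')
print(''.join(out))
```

Execution trace: 'E' (try body) → 'V' (inner try body) → 'P' (inner try body, no exception) → 'T' (inner finally) → 'W' (try body, no exception) → 'Y' (finally) → 'S' (after the try/except). Output: EVPTWYS

Answer: EVPTWYS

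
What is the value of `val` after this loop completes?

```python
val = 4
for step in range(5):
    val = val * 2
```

Multiply by 2, 5 times: 4 * 2^5 = 128
`val` takes the values: 4 → 8 → 16 → 32 → 64 → 128

Answer: 128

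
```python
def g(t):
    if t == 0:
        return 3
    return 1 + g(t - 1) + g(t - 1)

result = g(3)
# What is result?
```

g(t) = 1 + 2·g(t-1), g(0)=3. Closed form: (3+1)·2^3 - 1 = 31.

Answer: 31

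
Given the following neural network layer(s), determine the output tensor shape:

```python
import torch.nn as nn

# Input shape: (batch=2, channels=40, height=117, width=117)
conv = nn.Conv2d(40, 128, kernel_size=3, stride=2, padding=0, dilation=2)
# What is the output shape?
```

Input: (2, 40, 117, 117) -> Output: (2, 128, 57, 57)

Answer: (2, 128, 57, 57)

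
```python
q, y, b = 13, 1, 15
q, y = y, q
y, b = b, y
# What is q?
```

Trace:
`q, y, b = 13, 1, 15` → q = 13; y = 1; b = 15
`q, y = y, q` → q = 1; y = 13
`y, b = b, y` → y = 15; b = 13
So q = 1

Answer: 1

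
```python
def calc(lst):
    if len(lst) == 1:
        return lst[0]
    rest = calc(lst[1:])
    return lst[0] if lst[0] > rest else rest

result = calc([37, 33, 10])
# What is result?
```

Recursive max over [37, 33, 10] = 37

Answer: 37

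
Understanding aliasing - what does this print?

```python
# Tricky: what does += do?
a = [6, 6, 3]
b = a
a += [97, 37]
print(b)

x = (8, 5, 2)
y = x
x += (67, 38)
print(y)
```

Key concept: += behavior differs for mutable vs immutable.
Step by step:
`a = [6, 6, 3]` → a = [6, 6, 3]
`b = a` → b = [6, 6, 3] (same object as a)
`a += [97, 37]` → a = [6, 6, 3, 97, 37] (same object as b); b = [6, 6, 3, 97, 37] (same object as a)
`print(b)` → prints [6, 6, 3, 97, 37]
`x = (8, 5, 2)` → x = (8, 5, 2)
`y = x` → y = (8, 5, 2)
`x += (67, 38)` → x = (8, 5, 2, 67, 38)
`print(y)` → prints (8, 5, 2)

Answer:
[6, 6, 3, 97, 37]
(8, 5, 2)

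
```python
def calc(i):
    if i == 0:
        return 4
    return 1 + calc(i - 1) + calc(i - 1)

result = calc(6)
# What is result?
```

calc(i) = 1 + 2·calc(i-1), calc(0)=4. Closed form: (4+1)·2^6 - 1 = 319.

Answer: 319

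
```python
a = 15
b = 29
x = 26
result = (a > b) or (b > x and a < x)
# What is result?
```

Trace:
`a = 15` → a = 15
`b = 29` → b = 29
`x = 26` → x = 26
`result = (a > b) or (b > x and a < x)` → result = True
So result = True

Answer: True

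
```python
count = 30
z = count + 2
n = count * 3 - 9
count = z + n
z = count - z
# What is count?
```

Trace:
`count = 30` → count = 30
`z = count + 2` → z = 32
`n = count * 3 - 9` → n = 81
`count = z + n` → count = 113
`z = count - z` → z = 81
So count = 113

Answer: 113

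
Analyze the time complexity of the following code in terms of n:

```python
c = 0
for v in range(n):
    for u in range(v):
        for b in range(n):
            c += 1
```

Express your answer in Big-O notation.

Each loop level contributes: n × n × n. Multiplying the contributions gives O(n^3).

Answer: O(n^3)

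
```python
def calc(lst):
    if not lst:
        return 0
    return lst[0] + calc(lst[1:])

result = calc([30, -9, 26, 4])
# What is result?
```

30 + (-9) + 26 + 4 + 0 = 51

Answer: 51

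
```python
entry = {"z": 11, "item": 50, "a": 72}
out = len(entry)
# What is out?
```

Trace:
`entry = {"z": 11, "item": 50, "a": 72}` → entry = {'z': 11, 'item': 50, 'a': 72}
`out = len(entry)` → out = 3
So out = 3

Answer: 3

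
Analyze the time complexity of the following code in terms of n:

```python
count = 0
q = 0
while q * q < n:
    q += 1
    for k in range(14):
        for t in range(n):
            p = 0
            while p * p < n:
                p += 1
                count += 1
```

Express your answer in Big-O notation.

Each loop level contributes: √n × 1 × n × √n. Multiplying the contributions gives O(n^2).

Answer: O(n^2)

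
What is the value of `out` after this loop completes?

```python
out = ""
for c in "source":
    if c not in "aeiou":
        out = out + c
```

Remove vowels from 'source'
`out` takes the values: "" → "s" → "sr" → "src"

Answer: "src"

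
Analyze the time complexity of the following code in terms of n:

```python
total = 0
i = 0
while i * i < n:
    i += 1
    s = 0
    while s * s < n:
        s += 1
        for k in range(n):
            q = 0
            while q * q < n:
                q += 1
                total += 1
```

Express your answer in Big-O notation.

Each loop level contributes: √n × √n × n × √n. Multiplying the contributions gives O(n^2√n).

Answer: O(n^2√n)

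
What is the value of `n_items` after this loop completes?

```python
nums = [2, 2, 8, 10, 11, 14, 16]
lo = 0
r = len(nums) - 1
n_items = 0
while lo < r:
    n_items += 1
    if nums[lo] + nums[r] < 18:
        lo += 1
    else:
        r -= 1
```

Steps to find pair summing to 18
`n_items` takes the values: 0 → 1 → 2 → 3 → 4 → 5 → 6

Answer: 6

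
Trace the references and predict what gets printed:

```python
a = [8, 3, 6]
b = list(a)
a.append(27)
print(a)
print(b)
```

Key concept: list() constructor creates copy.
Step by step:
`a = [8, 3, 6]` → a = [8, 3, 6]
`b = list(a)` → b = [8, 3, 6]
`a.append(27)` → a = [8, 3, 6, 27]
`print(a)` → prints [8, 3, 6, 27]
`print(b)` → prints [8, 3, 6]

Answer:
[8, 3, 6, 27]
[8, 3, 6]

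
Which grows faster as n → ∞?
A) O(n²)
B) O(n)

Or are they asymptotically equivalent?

O(n²) vs O(n): Higher order terms dominate.

Answer: A) O(n²) grows faster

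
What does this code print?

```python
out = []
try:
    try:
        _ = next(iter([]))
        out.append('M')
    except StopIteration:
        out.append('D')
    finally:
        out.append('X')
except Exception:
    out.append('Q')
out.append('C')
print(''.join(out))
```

Execution trace: 'D' (inner except StopIteration) → 'X' (inner finally) → 'C' (after the try/except). Output: DXC

Answer: DXC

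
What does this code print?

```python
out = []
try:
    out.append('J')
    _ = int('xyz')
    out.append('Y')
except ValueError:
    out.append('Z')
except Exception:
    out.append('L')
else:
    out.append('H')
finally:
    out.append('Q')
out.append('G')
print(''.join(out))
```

Execution trace: 'J' (try body) → 'Z' (except ValueError) → 'Q' (finally) → 'G' (after the try/except). Output: JZQG

Answer: JZQG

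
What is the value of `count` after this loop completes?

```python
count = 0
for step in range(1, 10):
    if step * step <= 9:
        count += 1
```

Count numbers where step² ≤ 9
`count` takes the values: 0 → 1 → 2 → 3

Answer: 3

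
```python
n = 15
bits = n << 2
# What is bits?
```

Trace:
`n = 15` → n = 15
`bits = n << 2` → bits = 60
So bits = 60

Answer: 60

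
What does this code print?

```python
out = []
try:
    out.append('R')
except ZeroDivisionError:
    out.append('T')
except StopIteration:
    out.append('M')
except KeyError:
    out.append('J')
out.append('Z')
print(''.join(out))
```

Execution trace: 'R' (try body, no exception) → 'Z' (after the try/except). Output: RZ

Answer: RZ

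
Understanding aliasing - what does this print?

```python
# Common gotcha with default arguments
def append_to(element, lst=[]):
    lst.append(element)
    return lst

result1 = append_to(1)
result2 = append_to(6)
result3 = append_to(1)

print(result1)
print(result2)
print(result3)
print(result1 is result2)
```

Key concept: mutable default argument gotcha.
Step by step:
`result1 = append_to(1)` → result1 = [1]
`result2 = append_to(6)` → result1 = [1, 6] (same object as result2); result2 = [1, 6] (same object as result1)
`result3 = append_to(1)` → result1 = [1, 6, 1] (same object as result2, result3); result2 = [1, 6, 1] (same object as result1, result3); result3 = [1, 6, 1] (same object as result1, result2)
`print(result1)` → prints [1, 6, 1]
`print(result2)` → prints [1, 6, 1]
`print(result3)` → prints [1, 6, 1]
`print(result1 is result2)` → prints True

Answer:
[1, 6, 1]
[1, 6, 1]
[1, 6, 1]
True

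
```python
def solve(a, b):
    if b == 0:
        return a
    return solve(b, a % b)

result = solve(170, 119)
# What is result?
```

solve(170, 119) -> solve(119, 51) -> solve(51, 17) -> solve(17, 0) -> 17

Answer: 17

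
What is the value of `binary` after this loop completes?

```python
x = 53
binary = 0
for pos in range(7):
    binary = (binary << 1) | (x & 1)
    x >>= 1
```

Reverse lowest 7 bits of 53
`binary` takes the values: 0 → 1 → 2 → 5 → 10 → 21 → 43 → 86

Answer: 86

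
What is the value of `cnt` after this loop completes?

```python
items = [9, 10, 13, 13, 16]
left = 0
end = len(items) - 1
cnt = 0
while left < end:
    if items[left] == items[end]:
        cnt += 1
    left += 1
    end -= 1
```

Count matching pairs from ends
`cnt` takes the values: 0

Answer: 0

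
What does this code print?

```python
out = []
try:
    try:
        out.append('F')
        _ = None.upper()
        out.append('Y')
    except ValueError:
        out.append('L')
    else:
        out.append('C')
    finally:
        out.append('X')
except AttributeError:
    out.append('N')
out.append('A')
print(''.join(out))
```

Execution trace: 'F' (inner try body) → 'X' (inner finally) → 'N' (outer except AttributeError) → 'A' (after the try/except). Output: FXNA

Answer: FXNA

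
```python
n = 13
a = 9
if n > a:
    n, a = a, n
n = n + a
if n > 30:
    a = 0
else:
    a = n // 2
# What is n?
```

Trace:
`n = 13` → n = 13
`a = 9` → a = 9
`if n > a: ...` → n > a is True → n = 9; a = 13
`n = n + a` → n = 22
`if n > 30: ...` → n > 30 is False, take else branch → a = 11
So n = 22

Answer: 22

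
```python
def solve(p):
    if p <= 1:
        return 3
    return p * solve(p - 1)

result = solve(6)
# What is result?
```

solve(6) = 6 * 5 * 4 * 3 * 2 * 3 = 2160

Answer: 2160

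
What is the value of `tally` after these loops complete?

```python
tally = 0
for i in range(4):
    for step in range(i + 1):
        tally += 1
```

Triangle: 1 + 2 + ... + 4
`tally` takes the values: 0 → 1 → 2 → 3 → 4 → 5 → 6 → 7 → 8 → 9 → 10

Answer: 10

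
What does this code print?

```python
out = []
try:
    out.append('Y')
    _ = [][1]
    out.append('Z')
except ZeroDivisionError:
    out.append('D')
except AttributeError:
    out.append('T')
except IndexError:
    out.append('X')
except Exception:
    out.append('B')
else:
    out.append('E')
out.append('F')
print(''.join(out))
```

Execution trace: 'Y' (try body) → 'X' (except IndexError) → 'F' (after the try/except). Output: YXF

Answer: YXF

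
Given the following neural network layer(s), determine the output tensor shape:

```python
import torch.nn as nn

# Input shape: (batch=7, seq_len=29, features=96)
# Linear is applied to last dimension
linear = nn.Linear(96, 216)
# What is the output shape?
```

Input: (7, 29, 96) -> Output: (7, 29, 216)

Answer: (7, 29, 216)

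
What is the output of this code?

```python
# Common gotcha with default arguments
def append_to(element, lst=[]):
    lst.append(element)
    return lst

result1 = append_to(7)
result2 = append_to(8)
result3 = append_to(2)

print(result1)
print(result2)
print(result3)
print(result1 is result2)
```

Key concept: mutable default argument gotcha.
Step by step:
`result1 = append_to(7)` → result1 = [7]
`result2 = append_to(8)` → result1 = [7, 8] (same object as result2); result2 = [7, 8] (same object as result1)
`result3 = append_to(2)` → result1 = [7, 8, 2] (same object as result2, result3); result2 = [7, 8, 2] (same object as result1, result3); result3 = [7, 8, 2] (same object as result1, result2)
`print(result1)` → prints [7, 8, 2]
`print(result2)` → prints [7, 8, 2]
`print(result3)` → prints [7, 8, 2]
`print(result1 is result2)` → prints True

Answer:
[7, 8, 2]
[7, 8, 2]
[7, 8, 2]
True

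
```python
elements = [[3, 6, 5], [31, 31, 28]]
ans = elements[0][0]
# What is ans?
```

Trace:
`elements = [[3, 6, 5], [31, 31, 28]]` → elements = [[3, 6, 5], [31, 31, 28]]
`ans = elements[0][0]` → ans = 3
So ans = 3

Answer: 3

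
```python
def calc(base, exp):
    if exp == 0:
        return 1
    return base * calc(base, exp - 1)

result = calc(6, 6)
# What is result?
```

calc(6, 6) = 6 * 6 * 6 * 6 * 6 * 6 = 46656

Answer: 46656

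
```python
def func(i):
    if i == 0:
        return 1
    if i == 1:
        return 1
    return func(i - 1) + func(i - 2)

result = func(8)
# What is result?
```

Build up from base cases: func(0)=1, func(1)=1, func(2)=2, func(3)=3, func(4)=5, func(5)=8, func(6)=13, ..., func(8)=34

Answer: 34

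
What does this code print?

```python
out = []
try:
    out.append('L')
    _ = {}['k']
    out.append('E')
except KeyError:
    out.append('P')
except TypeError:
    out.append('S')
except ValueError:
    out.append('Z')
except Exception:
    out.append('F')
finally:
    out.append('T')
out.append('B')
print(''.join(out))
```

Execution trace: 'L' (try body) → 'P' (except KeyError) → 'T' (finally) → 'B' (after the try/except). Output: LPTB

Answer: LPTB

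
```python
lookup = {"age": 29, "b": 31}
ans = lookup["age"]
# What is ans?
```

Trace:
`lookup = {"age": 29, "b": 31}` → lookup = {'age': 29, 'b': 31}
`ans = lookup["age"]` → ans = 29
So ans = 29

Answer: 29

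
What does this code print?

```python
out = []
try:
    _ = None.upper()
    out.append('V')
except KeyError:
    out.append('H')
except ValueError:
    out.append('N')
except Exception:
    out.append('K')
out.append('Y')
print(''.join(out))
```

Execution trace: 'K' (except Exception) → 'Y' (after the try/except). Output: KY

Answer: KY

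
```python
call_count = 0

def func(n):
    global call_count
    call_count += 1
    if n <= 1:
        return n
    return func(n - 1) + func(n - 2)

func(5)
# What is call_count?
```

Calls(n) = 1 + Calls(n-1) + Calls(n-2); Calls(0)=Calls(1)=1. For n=5 this gives 15.

Answer: 15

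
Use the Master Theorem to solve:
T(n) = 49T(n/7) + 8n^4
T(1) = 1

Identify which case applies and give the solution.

a=49, b=7, f(n)=8n^4. log_7(49) = 2. Since c=4 > 2 and the regularity condition holds (49(n/7)^4 = (49/7^4)n^4 with 49/7^4 < 1), Case 3 applies: T(n) = Θ(f(n)) = O(n^4).

Answer: O(n^4) - Case 3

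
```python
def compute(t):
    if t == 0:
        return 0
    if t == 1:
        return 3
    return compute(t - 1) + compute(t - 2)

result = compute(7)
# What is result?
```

Build up from base cases: compute(0)=0, compute(1)=3, compute(2)=3, compute(3)=6, compute(4)=9, compute(5)=15, compute(6)=24, ..., compute(7)=39

Answer: 39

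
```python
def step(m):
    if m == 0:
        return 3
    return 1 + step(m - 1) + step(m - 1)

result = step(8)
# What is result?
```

step(m) = 1 + 2·step(m-1), step(0)=3. Closed form: (3+1)·2^8 - 1 = 1023.

Answer: 1023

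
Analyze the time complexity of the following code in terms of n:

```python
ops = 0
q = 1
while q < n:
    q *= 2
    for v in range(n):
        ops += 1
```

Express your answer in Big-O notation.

Each loop level contributes: log n × n. Multiplying the contributions gives O(n log n).

Answer: O(n log n)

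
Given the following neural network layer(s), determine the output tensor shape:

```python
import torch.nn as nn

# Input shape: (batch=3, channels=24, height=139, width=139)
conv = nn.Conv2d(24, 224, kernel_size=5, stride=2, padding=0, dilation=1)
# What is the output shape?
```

Input: (3, 24, 139, 139) -> Output: (3, 224, 68, 68)

Answer: (3, 224, 68, 68)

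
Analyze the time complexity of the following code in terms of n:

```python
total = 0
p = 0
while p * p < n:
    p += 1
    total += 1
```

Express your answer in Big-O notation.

Each loop level contributes: √n. Multiplying the contributions gives O(√n).

Answer: O(√n)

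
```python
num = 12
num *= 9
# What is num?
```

Trace:
`num = 12` → num = 12
`num *= 9` → num = 108
So num = 108

Answer: 108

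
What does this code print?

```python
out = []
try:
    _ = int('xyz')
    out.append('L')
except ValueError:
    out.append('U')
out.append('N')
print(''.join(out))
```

Execution trace: 'U' (except ValueError) → 'N' (after the try/except). Output: UN

Answer: UN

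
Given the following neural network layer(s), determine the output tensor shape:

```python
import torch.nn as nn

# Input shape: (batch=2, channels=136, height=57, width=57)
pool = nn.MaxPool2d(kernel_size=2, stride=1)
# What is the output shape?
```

Input: (2, 136, 57, 57) -> Output: (2, 136, 56, 56)

Answer: (2, 136, 56, 56)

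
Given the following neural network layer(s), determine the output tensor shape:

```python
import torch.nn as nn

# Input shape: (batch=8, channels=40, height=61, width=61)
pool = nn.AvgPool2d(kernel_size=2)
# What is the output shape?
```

Input: (8, 40, 61, 61) -> Output: (8, 40, 30, 30)

Answer: (8, 40, 30, 30)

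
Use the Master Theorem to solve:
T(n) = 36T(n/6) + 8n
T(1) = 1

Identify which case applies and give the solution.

a=36, b=6, f(n)=8n. log_6(36) = 2. Since c=1 < 2, Case 1 applies: T(n) = Θ(n^log_b(a)) = O(n^2).

Answer: O(n^2) - Case 1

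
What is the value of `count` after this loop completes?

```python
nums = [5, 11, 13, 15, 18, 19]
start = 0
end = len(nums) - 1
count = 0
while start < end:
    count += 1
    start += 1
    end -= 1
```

Iterations until pointers meet (list length 6)
`count` takes the values: 0 → 1 → 2 → 3

Answer: 3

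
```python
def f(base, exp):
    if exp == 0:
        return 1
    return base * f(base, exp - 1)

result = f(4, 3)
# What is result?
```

f(4, 3) = 4 * 4 * 4 = 64

Answer: 64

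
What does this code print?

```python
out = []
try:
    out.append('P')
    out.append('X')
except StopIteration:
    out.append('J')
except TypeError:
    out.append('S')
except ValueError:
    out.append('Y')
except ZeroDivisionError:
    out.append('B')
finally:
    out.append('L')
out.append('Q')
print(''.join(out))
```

Execution trace: 'P' (try body) → 'X' (try body, no exception) → 'L' (finally) → 'Q' (after the try/except). Output: PXLQ

Answer: PXLQ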